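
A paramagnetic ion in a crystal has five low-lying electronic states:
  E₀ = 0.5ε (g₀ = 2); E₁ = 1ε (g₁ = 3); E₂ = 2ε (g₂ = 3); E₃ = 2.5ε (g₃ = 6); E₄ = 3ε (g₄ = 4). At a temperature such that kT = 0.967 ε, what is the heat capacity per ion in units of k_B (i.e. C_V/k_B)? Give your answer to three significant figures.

0.722

Eᵢ/kT = 0.51706, 1.0341, 2.0683, 2.5853, 3.1024.
Z = Σ gᵢe^(−Eᵢ/kT) = 2·e^(−0.51706) + 3·e^(−1.0341) + 3·e^(−2.0683) + 6·e^(−2.5853) + 4·e^(−3.1024) = 1.1925 + 1.0666 + 0.37920 + 0.45224 + 0.17976 = 3.2703.
⟨E⟩ = 1.2510 ε, ⟨E²⟩ = 2.2401 ε².
C_V/k_B = (⟨E²⟩ − ⟨E⟩²)/(kT)² = (2.2401 − 1.5650)/0.93509 = 0.722.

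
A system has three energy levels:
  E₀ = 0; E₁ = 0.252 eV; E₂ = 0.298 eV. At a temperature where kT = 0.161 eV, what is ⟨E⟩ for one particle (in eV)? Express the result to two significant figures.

0.073 eV

Eᵢ/kT = 0, 1.565, 1.851.
Z = Σ e^(−Eᵢ/kT) = e^(−0) + e^(−1.565) + e^(−1.851) = 1.000 + 0.2091 + 0.1571 = 1.366.
⟨E⟩ = Σ Eᵢ e^(−Eᵢ/kT) / Z = (0·1.000 + 0.252·0.2091 + 0.298·0.1571) / 1.366 = 0.073 eV.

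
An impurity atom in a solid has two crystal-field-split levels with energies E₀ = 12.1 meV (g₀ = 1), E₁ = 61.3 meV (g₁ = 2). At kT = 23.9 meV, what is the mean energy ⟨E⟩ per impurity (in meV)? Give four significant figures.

Eᵢ/kT = 0.506276, 2.56485.
Z = Σ gᵢe^(−Eᵢ/kT) = 1·e^(−0.506276) + 2·e^(−2.56485) = 0.602736 + 0.153861 = 0.756597.
⟨E⟩ = Σ Eᵢ gᵢe^(−Eᵢ/kT) / Z = (12.1·0.602736 + 61.3·0.153861) / 0.756597 = 22.11 meV.

22.11 meV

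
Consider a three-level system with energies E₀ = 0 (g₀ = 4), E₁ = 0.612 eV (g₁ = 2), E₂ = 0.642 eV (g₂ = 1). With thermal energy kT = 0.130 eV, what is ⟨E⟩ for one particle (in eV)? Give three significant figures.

0.00389 eV

Eᵢ/kT = 0, 4.7077, 4.9385.
Z = Σ gᵢe^(−Eᵢ/kT) = 4·e^(−0) + 2·e^(−4.7077) + 1·e^(−4.9385) = 4.0000 + 0.018051 + 0.0071653 = 4.0252.
⟨E⟩ = Σ Eᵢ gᵢe^(−Eᵢ/kT) / Z = (0·4.0000 + 0.612·0.018051 + 0.642·0.0071653) / 4.0252 = 0.00389 eV.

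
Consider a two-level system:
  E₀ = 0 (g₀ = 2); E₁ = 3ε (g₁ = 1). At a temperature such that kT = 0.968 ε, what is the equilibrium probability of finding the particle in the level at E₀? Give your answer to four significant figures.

0.9780

Eᵢ/kT = 0, 3.09917.
Z = Σ gᵢe^(−Eᵢ/kT) = 2·e^(−0) + 1·e^(−3.09917) = 2.00000 + 0.0450866 = 2.04509.
P₀ = g₀ e^(−E₀/kT) / Z = 2.00000/2.04509 = 0.9780.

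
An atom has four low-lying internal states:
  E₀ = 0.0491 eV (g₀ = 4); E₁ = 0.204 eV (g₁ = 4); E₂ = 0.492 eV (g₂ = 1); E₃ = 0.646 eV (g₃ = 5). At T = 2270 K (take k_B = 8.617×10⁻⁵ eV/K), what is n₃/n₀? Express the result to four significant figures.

0.05911

k_BT = 8.617×10⁻⁵ × 2270 K = 0.195606 eV.
n₃/n₀ = (g₃/g₀) exp[−(E₃−E₀)/kT] = (5/4) × exp(−(0.5969 eV)/(0.195606 eV)) = (5/4) × exp(-3.05154) = 0.05911.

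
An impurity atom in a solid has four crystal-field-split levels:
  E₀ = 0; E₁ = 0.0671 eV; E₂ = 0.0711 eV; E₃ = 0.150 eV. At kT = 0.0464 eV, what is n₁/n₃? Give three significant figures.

5.97

n₁/n₃ = exp[−(E₁−E₃)/kT] = exp(−(-0.0829 eV)/(0.0464 eV)) = exp(1.7866) = 5.97.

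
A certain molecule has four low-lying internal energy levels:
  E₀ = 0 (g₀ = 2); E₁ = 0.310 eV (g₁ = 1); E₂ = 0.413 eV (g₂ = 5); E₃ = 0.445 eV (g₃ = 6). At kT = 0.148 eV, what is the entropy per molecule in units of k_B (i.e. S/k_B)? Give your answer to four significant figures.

Eᵢ/kT = 0, 2.09459, 2.79054, 3.00676.
Z = Σ gᵢe^(−Eᵢ/kT) = 2·e^(−0) + 1·e^(−2.09459) + 5·e^(−2.79054) + 6·e^(−3.00676) = 2.00000 + 0.123121 + 0.306940 + 0.296710 = 2.72677.
⟨E⟩ = Σ EᵢPᵢ = 0.108909 eV.
S/k_B = ln Z + ⟨E⟩/kT = ln(2.72677) + 0.108909/0.148 = 1.00312 + 0.735872 = 1.739.

1.739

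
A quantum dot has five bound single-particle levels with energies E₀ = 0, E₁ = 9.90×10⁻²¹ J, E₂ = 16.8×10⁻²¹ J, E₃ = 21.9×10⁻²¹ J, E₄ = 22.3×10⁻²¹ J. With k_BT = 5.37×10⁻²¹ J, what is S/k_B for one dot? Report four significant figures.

0.6669

Eᵢ/kT = 0, 1.84358, 3.12849, 4.07821, 4.15270.
Z = Σ e^(−Eᵢ/kT) = e^(−0) + e^(−1.84358) + e^(−3.12849) + e^(−4.07821) + e^(−4.15270) = 1.00000 + 0.158250 + 0.0437839 + 0.0169378 + 0.0157219 = 1.23469.
⟨E⟩ = Σ EᵢPᵢ = 2.44902 ×10⁻²¹ J.
S/k_B = ln Z + ⟨E⟩/kT = ln(1.23469) + 2.44902/5.37 = 0.210820 + 0.456056 = 0.6669.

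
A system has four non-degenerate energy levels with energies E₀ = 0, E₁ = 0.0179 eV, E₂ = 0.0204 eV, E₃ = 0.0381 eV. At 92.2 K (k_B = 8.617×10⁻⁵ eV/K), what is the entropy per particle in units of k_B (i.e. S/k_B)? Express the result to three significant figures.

0.572

k_BT = 8.617×10⁻⁵ × 92.2 K = 0.0079449 eV.
Eᵢ/kT = 0, 2.2530, 2.5677, 4.7955.
Z = Σ e^(−Eᵢ/kT) = e^(−0) + e^(−2.2530) + e^(−2.5677) + e^(−4.7955) = 1.0000 + 0.10508 + 0.076712 + 0.0082669 = 1.1901.
⟨E⟩ = Σ EᵢPᵢ = 0.0031601 eV.
S/k_B = ln Z + ⟨E⟩/kT = ln(1.1901) + 0.0031601/0.0079449 = 0.17404 + 0.39775 = 0.572.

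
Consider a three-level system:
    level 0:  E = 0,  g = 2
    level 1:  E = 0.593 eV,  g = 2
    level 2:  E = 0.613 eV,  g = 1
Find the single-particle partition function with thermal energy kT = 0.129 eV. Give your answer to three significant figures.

Z = 2.03

Eᵢ/kT = 0, 4.5969, 4.7519.
Z = Σ gᵢe^(−Eᵢ/kT) = 2·e^(−0) + 2·e^(−4.5969) + 1·e^(−4.7519) = 2.0000 + 0.020166 + 0.0086353 = 2.0288.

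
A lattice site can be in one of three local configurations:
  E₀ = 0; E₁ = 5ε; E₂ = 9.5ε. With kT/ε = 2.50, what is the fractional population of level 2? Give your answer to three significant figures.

0.0193

Eᵢ/kT = 0, 2.0000, 3.8000.
Z = Σ e^(−Eᵢ/kT) = e^(−0) + e^(−2.0000) + e^(−3.8000) = 1.0000 + 0.13534 + 0.022371 = 1.1577.
P₂ = e^(−E₂/kT) / Z = 0.022371/1.1577 = 0.0193.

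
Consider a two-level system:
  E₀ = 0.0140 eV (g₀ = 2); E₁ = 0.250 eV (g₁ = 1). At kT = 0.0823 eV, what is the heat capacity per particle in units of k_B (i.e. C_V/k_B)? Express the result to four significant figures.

0.2209

Eᵢ/kT = 0.170109, 3.03767.
Z = Σ gᵢe^(−Eᵢ/kT) = 2·e^(−0.170109) + 1·e^(−3.03767) = 1.68715 + 0.0479465 = 1.73510.
⟨E⟩ = 0.0205214 eV, ⟨E²⟩ = 0.00191766 eV².
C_V/k_B = (⟨E²⟩ − ⟨E⟩²)/(kT)² = (0.00191766 − 0.000421128)/0.00677329 = 0.2209.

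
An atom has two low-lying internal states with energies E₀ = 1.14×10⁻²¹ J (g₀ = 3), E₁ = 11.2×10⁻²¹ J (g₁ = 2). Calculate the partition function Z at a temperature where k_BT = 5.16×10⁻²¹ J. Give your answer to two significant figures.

Z = 2.6

Eᵢ/kT = 0.2209, 2.171.
Z = Σ gᵢe^(−Eᵢ/kT) = 3·e^(−0.2209) + 2·e^(−2.171) = 2.405 + 0.2281 = 2.633.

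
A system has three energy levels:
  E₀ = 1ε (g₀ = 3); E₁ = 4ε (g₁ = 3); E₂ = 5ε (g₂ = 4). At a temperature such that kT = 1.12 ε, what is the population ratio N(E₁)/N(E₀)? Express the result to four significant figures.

0.06866

n₁/n₀ = (g₁/g₀) exp[−(E₁−E₀)/kT] = (3/3) × exp(−(3ε)/(1.12ε)) = (3/3) × exp(-2.67857) = 0.06866.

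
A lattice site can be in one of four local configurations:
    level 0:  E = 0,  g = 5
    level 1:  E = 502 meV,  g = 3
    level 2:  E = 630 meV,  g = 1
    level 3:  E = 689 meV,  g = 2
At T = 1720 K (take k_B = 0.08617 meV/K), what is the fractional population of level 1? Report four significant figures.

k_BT = 0.08617 × 1720 K = 148.212 meV.
Eᵢ/kT = 0, 3.38704, 4.25067, 4.64875.
Z = Σ gᵢe^(−Eᵢ/kT) = 5·e^(−0) + 3·e^(−3.38704) + 1·e^(−4.25067) + 2·e^(−4.64875) = 5.00000 + 0.101426 + 0.0142547 + 0.0191471 = 5.13483.
P₁ = g₁ e^(−E₁/kT) / Z = 0.101426/5.13483 = 0.01975.

0.01975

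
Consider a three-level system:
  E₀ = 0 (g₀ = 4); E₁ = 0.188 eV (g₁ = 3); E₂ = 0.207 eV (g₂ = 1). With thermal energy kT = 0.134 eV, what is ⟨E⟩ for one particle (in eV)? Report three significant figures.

Eᵢ/kT = 0, 1.4030, 1.5448.
Z = Σ gᵢe^(−Eᵢ/kT) = 4·e^(−0) + 3·e^(−1.4030) + 1·e^(−1.5448) = 4.0000 + 0.73757 + 0.21335 = 4.9509.
⟨E⟩ = Σ Eᵢ gᵢe^(−Eᵢ/kT) / Z = (0·4.0000 + 0.188·0.73757 + 0.207·0.21335) / 4.9509 = 0.0369 eV.

0.0369 eV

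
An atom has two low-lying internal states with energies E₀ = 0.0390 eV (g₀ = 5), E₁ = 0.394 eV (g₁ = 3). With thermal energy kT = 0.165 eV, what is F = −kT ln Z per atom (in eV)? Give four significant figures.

Eᵢ/kT = 0.236364, 2.38788.
Z = Σ gᵢe^(−Eᵢ/kT) = 5·e^(−0.236364) + 3·e^(−2.38788) = 3.94747 + 0.275472 = 4.22294.
F = −kT ln Z = −0.165 × ln(4.22294) = −0.165 × 1.44053 = -0.2377 eV.

-0.2377 eV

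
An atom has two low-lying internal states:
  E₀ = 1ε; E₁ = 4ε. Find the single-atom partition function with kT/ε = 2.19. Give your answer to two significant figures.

Z = 0.79

Eᵢ/kT = 0.4566, 1.826.
Z = Σ e^(−Eᵢ/kT) = e^(−0.4566) + e^(−1.826) = 0.6334 + 0.1611 = 0.7945.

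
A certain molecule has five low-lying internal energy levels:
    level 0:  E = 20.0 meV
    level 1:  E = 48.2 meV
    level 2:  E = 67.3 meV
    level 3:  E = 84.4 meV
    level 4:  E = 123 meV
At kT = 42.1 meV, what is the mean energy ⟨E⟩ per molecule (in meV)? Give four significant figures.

Eᵢ/kT = 0.475059, 1.14489, 1.59857, 2.00475, 2.92162.
Z = Σ e^(−Eᵢ/kT) = e^(−0.475059) + e^(−1.14489) + e^(−1.59857) + e^(−2.00475) + e^(−2.92162) = 0.621848 + 0.318259 + 0.202185 + 0.134694 + 0.0538464 = 1.33083.
⟨E⟩ = Σ Eᵢ e^(−Eᵢ/kT) / Z = (20.0·0.621848 + 48.2·0.318259 + 67.3·0.202185 + 84.4·0.134694 + 123·0.0538464) / 1.33083 = 44.62 meV.

44.62 meV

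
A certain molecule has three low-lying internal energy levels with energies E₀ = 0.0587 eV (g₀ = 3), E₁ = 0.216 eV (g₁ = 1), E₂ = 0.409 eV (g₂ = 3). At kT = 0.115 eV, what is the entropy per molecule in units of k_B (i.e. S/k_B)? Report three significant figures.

1.45

Eᵢ/kT = 0.51043, 1.8783, 3.5565.
Z = Σ gᵢe^(−Eᵢ/kT) = 3·e^(−0.51043) + 1·e^(−1.8783) + 3·e^(−3.5565) = 1.8007 + 0.15285 + 0.085616 = 2.0392.
⟨E⟩ = Σ EᵢPᵢ = 0.085197 eV.
S/k_B = ln Z + ⟨E⟩/kT = ln(2.0392) + 0.085197/0.115 = 0.71256 + 0.74084 = 1.45.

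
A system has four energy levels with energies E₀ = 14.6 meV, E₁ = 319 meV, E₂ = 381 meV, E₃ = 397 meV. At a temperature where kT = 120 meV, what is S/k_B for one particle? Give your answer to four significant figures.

0.5631

Eᵢ/kT = 0.121667, 2.65833, 3.17500, 3.30833.
Z = Σ e^(−Eᵢ/kT) = e^(−0.121667) + e^(−2.65833) + e^(−3.17500) + e^(−3.30833) = 0.885443 + 0.0700651 + 0.0417941 + 0.0365772 = 1.03388.
⟨E⟩ = Σ EᵢPᵢ = 63.5692 meV.
S/k_B = ln Z + ⟨E⟩/kT = ln(1.03388) + 63.5692/120 = 0.0333187 + 0.529743 = 0.5631.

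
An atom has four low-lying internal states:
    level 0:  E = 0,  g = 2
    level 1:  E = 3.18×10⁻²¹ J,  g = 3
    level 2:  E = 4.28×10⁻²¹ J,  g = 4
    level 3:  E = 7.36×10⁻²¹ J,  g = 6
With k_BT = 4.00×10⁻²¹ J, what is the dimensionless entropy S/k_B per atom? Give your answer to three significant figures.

2.49

Eᵢ/kT = 0, 0.79500, 1.0700, 1.8400.
Z = Σ gᵢe^(−Eᵢ/kT) = 2·e^(−0) + 3·e^(−0.79500) + 4·e^(−1.0700) + 6·e^(−1.8400) = 2.0000 + 1.3547 + 1.3720 + 0.95290 = 5.6796.
⟨E⟩ = Σ EᵢPᵢ = 3.0272 ×10⁻²¹ J.
S/k_B = ln Z + ⟨E⟩/kT = ln(5.6796) + 3.0272/4.00 = 1.7369 + 0.75680 = 2.49.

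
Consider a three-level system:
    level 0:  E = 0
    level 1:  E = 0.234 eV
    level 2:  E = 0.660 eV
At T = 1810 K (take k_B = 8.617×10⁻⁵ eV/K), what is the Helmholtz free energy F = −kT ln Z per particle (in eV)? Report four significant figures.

-0.03325 eV

k_BT = 8.617×10⁻⁵ × 1810 K = 0.155968 eV.
Eᵢ/kT = 0, 1.50031, 4.23164.
Z = Σ e^(−Eᵢ/kT) = e^(−0) + e^(−1.50031) + e^(−4.23164) = 1.00000 + 0.223061 + 0.0145285 = 1.23759.
F = −kT ln Z = −0.155968 × ln(1.23759) = −0.155968 × 0.213166 = -0.03325 eV.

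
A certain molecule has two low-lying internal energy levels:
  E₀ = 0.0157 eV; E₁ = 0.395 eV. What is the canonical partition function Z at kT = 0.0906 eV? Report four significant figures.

Z = 0.8537

Eᵢ/kT = 0.173289, 4.35982.
Z = Σ e^(−Eᵢ/kT) = e^(−0.173289) + e^(−4.35982) = 0.840895 + 0.0127807 = 0.853676.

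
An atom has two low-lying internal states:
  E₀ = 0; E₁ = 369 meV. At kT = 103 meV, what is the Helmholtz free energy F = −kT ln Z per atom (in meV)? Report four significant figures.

-2.825 meV

Eᵢ/kT = 0, 3.58252.
Z = Σ e^(−Eᵢ/kT) = e^(−0) + e^(−3.58252) = 1.00000 + 0.0278055 = 1.02781.
F = −kT ln Z = −103 × ln(1.02781) = −103 × 0.0274303 = -2.825 meV.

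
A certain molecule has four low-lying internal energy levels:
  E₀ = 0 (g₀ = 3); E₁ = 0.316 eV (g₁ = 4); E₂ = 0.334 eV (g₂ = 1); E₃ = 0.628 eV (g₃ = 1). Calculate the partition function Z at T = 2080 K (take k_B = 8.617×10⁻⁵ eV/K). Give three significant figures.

Z = 3.87

k_BT = 8.617×10⁻⁵ × 2080 K = 0.17923 eV.
Eᵢ/kT = 0, 1.7631, 1.8635, 3.5039.
Z = Σ gᵢe^(−Eᵢ/kT) = 3·e^(−0) + 4·e^(−1.7631) + 1·e^(−1.8635) + 1·e^(−3.5039) = 3.0000 + 0.68605 + 0.15513 + 0.030080 = 3.8713.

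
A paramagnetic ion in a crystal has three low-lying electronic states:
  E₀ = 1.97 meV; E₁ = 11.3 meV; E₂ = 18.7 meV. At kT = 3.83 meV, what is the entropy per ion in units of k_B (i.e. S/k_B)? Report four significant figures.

0.3396

Eᵢ/kT = 0.514360, 2.95039, 4.88251.
Z = Σ e^(−Eᵢ/kT) = e^(−0.514360) + e^(−2.95039) + e^(−4.88251) = 0.597883 + 0.0523193 + 0.00757797 = 0.657780.
⟨E⟩ = Σ EᵢPᵢ = 2.90484 meV.
S/k_B = ln Z + ⟨E⟩/kT = ln(0.657780) + 2.90484/3.83 = -0.418885 + 0.758444 = 0.3396.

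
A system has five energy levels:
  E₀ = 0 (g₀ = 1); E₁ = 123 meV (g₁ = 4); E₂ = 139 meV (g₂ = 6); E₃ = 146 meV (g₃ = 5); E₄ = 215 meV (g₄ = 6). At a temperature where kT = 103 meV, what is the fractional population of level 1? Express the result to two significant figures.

Eᵢ/kT = 0, 1.194, 1.350, 1.417, 2.087.
Z = Σ gᵢe^(−Eᵢ/kT) = 1·e^(−0) + 4·e^(−1.194) + 6·e^(−1.350) + 5·e^(−1.417) + 6·e^(−2.087) = 1.000 + 1.212 + 1.555 + 1.212 + 0.7444 = 5.723.
P₁ = g₁ e^(−E₁/kT) / Z = 1.212/5.723 = 0.21.

0.21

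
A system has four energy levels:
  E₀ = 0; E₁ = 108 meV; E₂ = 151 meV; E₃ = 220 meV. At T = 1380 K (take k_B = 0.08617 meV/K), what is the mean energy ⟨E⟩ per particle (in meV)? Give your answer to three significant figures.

65.5 meV

k_BT = 0.08617 × 1380 K = 118.91 meV.
Eᵢ/kT = 0, 0.90825, 1.2699, 1.8501.
Z = Σ e^(−Eᵢ/kT) = e^(−0) + e^(−0.90825) + e^(−1.2699) + e^(−1.8501) = 1.0000 + 0.40323 + 0.28086 + 0.15722 = 1.8413.
⟨E⟩ = Σ Eᵢ e^(−Eᵢ/kT) / Z = (0·1.0000 + 108·0.40323 + 151·0.28086 + 220·0.15722) / 1.8413 = 65.5 meV.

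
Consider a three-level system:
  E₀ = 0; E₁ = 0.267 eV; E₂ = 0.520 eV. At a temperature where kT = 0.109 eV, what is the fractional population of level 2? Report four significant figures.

0.007741

Eᵢ/kT = 0, 2.44954, 4.77064.
Z = Σ e^(−Eᵢ/kT) = e^(−0) + e^(−2.44954) + e^(−4.77064) = 1.00000 + 0.0863333 + 0.00847495 = 1.09481.
P₂ = e^(−E₂/kT) / Z = 0.00847495/1.09481 = 0.007741.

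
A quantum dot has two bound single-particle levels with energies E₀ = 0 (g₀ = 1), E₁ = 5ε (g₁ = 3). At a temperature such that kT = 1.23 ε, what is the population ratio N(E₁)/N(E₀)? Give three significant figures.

n₁/n₀ = (g₁/g₀) exp[−(E₁−E₀)/kT] = (3/1) × exp(−(5ε)/(1.23ε)) = (3/1) × exp(-4.0650) = 0.0515.

0.0515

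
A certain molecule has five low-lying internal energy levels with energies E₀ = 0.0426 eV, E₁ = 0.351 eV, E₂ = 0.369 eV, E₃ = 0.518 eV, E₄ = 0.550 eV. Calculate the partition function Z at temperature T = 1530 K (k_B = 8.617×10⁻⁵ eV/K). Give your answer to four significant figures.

Z = 0.8896

k_BT = 8.617×10⁻⁵ × 1530 K = 0.131840 eV.
Eᵢ/kT = 0.323119, 2.66232, 2.79885, 3.92900, 4.17172.
Z = Σ e^(−Eᵢ/kT) = e^(−0.323119) + e^(−2.66232) + e^(−2.79885) + e^(−3.92900) + e^(−4.17172) = 0.723888 + 0.0697861 + 0.0608800 + 0.0196633 + 0.0154257 = 0.889643.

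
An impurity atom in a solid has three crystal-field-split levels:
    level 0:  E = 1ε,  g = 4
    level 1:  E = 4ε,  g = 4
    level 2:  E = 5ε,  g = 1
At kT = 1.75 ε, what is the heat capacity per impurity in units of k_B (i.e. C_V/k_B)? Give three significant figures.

Eᵢ/kT = 0.57143, 2.2857, 2.8571.
Z = Σ gᵢe^(−Eᵢ/kT) = 4·e^(−0.57143) + 4·e^(−2.2857) + 1·e^(−2.8571) = 2.2589 + 0.40681 + 0.057435 = 2.7231.
⟨E⟩ = 1.5326 ε, ⟨E²⟩ = 3.7471 ε².
C_V/k_B = (⟨E²⟩ − ⟨E⟩²)/(kT)² = (3.7471 − 2.3489)/3.0625 = 0.457.

0.457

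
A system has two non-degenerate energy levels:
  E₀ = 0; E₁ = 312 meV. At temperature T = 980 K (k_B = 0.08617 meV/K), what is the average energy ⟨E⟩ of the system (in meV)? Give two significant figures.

k_BT = 0.08617 × 980 K = 84.45 meV.
Eᵢ/kT = 0, 3.694.
Z = Σ e^(−Eᵢ/kT) = e^(−0) + e^(−3.694) = 1.000 + 0.02487 = 1.025.
⟨E⟩ = Σ Eᵢ e^(−Eᵢ/kT) / Z = (0·1.000 + 312·0.02487) / 1.025 = 7.6 meV.

7.6 meV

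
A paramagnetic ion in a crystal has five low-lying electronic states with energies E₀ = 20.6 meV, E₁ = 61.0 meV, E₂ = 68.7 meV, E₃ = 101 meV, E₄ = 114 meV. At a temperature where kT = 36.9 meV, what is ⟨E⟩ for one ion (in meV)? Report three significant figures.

44.6 meV

Eᵢ/kT = 0.55827, 1.6531, 1.8618, 2.7371, 3.0894.
Z = Σ e^(−Eᵢ/kT) = e^(−0.55827) + e^(−1.6531) + e^(−1.8618) + e^(−2.7371) + e^(−3.0894) = 0.57220 + 0.19146 + 0.15539 + 0.064758 + 0.045529 = 1.0293.
⟨E⟩ = Σ Eᵢ e^(−Eᵢ/kT) / Z = (20.6·0.57220 + 61.0·0.19146 + 68.7·0.15539 + 101·0.064758 + 114·0.045529) / 1.0293 = 44.6 meV.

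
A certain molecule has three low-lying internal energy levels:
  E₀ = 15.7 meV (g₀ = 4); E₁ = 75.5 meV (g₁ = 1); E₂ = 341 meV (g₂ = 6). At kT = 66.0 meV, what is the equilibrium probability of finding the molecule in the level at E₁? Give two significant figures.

0.091

Eᵢ/kT = 0.2379, 1.144, 5.167.
Z = Σ gᵢe^(−Eᵢ/kT) = 4·e^(−0.2379) + 1·e^(−1.144) + 6·e^(−5.167) = 3.153 + 0.3185 + 0.03421 = 3.506.
P₁ = g₁ e^(−E₁/kT) / Z = 0.3185/3.506 = 0.091.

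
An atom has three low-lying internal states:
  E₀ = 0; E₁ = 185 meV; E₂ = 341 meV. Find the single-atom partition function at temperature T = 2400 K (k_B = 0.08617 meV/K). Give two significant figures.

k_BT = 0.08617 × 2400 K = 206.8 meV.
Eᵢ/kT = 0, 0.8946, 1.649.
Z = Σ e^(−Eᵢ/kT) = e^(−0) + e^(−0.8946) + e^(−1.649) = 1.000 + 0.4088 + 0.1922 = 1.601.

Z = 1.6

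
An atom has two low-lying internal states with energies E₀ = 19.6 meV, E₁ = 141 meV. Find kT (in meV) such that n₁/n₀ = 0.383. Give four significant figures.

n₁/n₀ = exp[−(E₁−E₀)/kT] = 0.383.
⇒ (E₁−E₀)/kT = ln(1/0.383) = ln(2.61097) = 0.959722.
kT = 121.4 meV / 0.959722 = 126.5 meV.

126.5 meV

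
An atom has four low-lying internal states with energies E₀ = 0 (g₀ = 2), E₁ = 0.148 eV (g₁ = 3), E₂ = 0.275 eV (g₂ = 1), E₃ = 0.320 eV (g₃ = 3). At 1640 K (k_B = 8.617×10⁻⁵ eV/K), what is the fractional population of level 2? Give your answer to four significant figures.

0.04073

k_BT = 8.617×10⁻⁵ × 1640 K = 0.141319 eV.
Eᵢ/kT = 0, 1.04728, 1.94595, 2.26438.
Z = Σ gᵢe^(−Eᵢ/kT) = 2·e^(−0) + 3·e^(−1.04728) + 1·e^(−1.94595) + 3·e^(−2.26438) = 2.00000 + 1.05267 + 0.142851 + 0.311683 = 3.50720.
P₂ = g₂ e^(−E₂/kT) / Z = 0.142851/3.50720 = 0.04073.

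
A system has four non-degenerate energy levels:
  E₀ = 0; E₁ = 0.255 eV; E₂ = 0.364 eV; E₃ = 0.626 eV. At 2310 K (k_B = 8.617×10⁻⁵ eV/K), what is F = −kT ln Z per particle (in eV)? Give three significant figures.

k_BT = 8.617×10⁻⁵ × 2310 K = 0.19905 eV.
Eᵢ/kT = 0, 1.2811, 1.8287, 3.1449.
Z = Σ e^(−Eᵢ/kT) = e^(−0) + e^(−1.2811) + e^(−1.8287) + e^(−3.1449) = 1.0000 + 0.27773 + 0.16062 + 0.043071 = 1.4814.
F = −kT ln Z = −0.19905 × ln(1.4814) = −0.19905 × 0.39299 = -0.0782 eV.

-0.0782 eV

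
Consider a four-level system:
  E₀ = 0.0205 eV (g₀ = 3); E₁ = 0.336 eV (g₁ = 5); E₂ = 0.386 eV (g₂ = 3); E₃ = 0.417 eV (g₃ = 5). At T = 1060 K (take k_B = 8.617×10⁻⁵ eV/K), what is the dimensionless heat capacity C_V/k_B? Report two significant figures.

k_BT = 8.617×10⁻⁵ × 1060 K = 0.09134 eV.
Eᵢ/kT = 0.2244, 3.679, 4.226, 4.565.
Z = Σ gᵢe^(−Eᵢ/kT) = 3·e^(−0.2244) + 5·e^(−3.679) + 3·e^(−4.226) + 5·e^(−4.565) = 2.397 + 0.1262 + 0.04383 + 0.05205 = 2.619.
⟨E⟩ = 0.04970 eV, ⟨E²⟩ = 0.01177 eV².
C_V/k_B = (⟨E²⟩ − ⟨E⟩²)/(kT)² = (0.01177 − 0.002470)/0.008343 = 1.1.

1.1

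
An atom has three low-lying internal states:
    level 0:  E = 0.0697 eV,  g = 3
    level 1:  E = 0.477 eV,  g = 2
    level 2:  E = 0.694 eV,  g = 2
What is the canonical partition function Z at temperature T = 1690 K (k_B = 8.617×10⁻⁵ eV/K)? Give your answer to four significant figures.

Z = 1.952

k_BT = 8.617×10⁻⁵ × 1690 K = 0.145627 eV.
Eᵢ/kT = 0.478620, 3.27549, 4.76560.
Z = Σ gᵢe^(−Eᵢ/kT) = 3·e^(−0.478620) + 2·e^(−3.27549) + 2·e^(−4.76560) = 1.85891 + 0.0755967 + 0.0170356 = 1.95154.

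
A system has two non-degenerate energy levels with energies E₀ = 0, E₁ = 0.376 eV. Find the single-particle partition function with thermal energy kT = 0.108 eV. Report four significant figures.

Eᵢ/kT = 0, 3.48148.
Z = Σ e^(−Eᵢ/kT) = e^(−0) + e^(−3.48148) = 1.00000 + 0.0307618 = 1.03076.

Z = 1.031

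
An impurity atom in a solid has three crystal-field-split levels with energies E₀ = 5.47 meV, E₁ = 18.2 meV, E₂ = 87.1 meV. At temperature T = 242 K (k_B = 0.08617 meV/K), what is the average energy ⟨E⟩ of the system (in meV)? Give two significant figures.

11 meV

k_BT = 0.08617 × 242 K = 20.85 meV.
Eᵢ/kT = 0.2624, 0.8729, 4.177.
Z = Σ e^(−Eᵢ/kT) = e^(−0.2624) + e^(−0.8729) + e^(−4.177) = 0.7692 + 0.4177 + 0.01534 = 1.202.
⟨E⟩ = Σ Eᵢ e^(−Eᵢ/kT) / Z = (5.47·0.7692 + 18.2·0.4177 + 87.1·0.01534) / 1.202 = 11 meV.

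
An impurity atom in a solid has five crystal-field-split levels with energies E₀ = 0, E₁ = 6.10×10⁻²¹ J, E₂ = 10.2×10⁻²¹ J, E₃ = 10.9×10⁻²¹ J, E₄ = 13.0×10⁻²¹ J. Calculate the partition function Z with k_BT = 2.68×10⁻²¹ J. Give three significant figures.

Z = 1.15

Eᵢ/kT = 0, 2.2761, 3.8060, 4.0672, 4.8507.
Z = Σ e^(−Eᵢ/kT) = e^(−0) + e^(−2.2761) + e^(−3.8060) + e^(−4.0672) + e^(−4.8507) = 1.0000 + 0.10268 + 0.022237 + 0.017125 + 0.0078229 = 1.1499.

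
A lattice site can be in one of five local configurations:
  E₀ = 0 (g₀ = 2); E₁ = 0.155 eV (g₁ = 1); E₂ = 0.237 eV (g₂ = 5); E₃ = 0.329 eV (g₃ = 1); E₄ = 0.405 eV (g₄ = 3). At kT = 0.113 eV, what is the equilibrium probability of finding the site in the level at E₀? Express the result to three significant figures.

Eᵢ/kT = 0, 1.3717, 2.0973, 2.9115, 3.5841.
Z = Σ gᵢe^(−Eᵢ/kT) = 2·e^(−0) + 1·e^(−1.3717) + 5·e^(−2.0973) + 1·e^(−2.9115) + 3·e^(−3.5841) = 2.0000 + 0.25368 + 0.61394 + 0.054394 + 0.083285 = 3.0053.
P₀ = g₀ e^(−E₀/kT) / Z = 2.0000/3.0053 = 0.665.

0.665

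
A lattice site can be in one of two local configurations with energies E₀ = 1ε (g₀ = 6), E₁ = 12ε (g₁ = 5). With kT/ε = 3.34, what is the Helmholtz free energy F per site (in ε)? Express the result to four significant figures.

-5.086 ε

Eᵢ/kT = 0.299401, 3.59281.
Z = Σ gᵢe^(−Eᵢ/kT) = 6·e^(−0.299401) + 5·e^(−3.59281) = 4.44757 + 0.137604 = 4.58517.
F = −kT ln Z = −3.34 × ln(4.58517) = −3.34 × 1.52283 = -5.086 ε.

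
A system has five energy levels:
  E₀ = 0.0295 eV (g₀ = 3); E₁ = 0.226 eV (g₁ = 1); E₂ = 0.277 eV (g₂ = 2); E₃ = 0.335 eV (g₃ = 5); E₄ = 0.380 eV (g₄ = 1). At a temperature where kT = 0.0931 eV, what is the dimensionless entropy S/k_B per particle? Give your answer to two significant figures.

1.6

Eᵢ/kT = 0.3169, 2.427, 2.975, 3.598, 4.082.
Z = Σ gᵢe^(−Eᵢ/kT) = 3·e^(−0.3169) + 1·e^(−2.427) + 2·e^(−2.975) + 5·e^(−3.598) + 1·e^(−4.082) = 2.185 + 0.08830 + 0.1021 + 0.1369 + 0.01687 = 2.529.
⟨E⟩ = Σ EᵢPᵢ = 0.06523 eV.
S/k_B = ln Z + ⟨E⟩/kT = ln(2.529) + 0.06523/0.0931 = 0.9278 + 0.7006 = 1.6.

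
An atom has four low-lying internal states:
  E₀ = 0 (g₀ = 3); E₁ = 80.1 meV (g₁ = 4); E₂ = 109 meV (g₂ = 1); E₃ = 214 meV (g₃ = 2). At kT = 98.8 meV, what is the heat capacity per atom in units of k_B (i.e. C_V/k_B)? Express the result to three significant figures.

0.310

Eᵢ/kT = 0, 0.81073, 1.1032, 2.1660.
Z = Σ gᵢe^(−Eᵢ/kT) = 3·e^(−0) + 4·e^(−0.81073) + 1·e^(−1.1032) + 2·e^(−2.1660) = 3.0000 + 1.7781 + 0.33181 + 0.22927 = 5.3392.
⟨E⟩ = 42.639 meV, ⟨E²⟩ = 4841.6 meV².
C_V/k_B = (⟨E²⟩ − ⟨E⟩²)/(kT)² = (4841.6 − 1818.1)/9761.4 = 0.310.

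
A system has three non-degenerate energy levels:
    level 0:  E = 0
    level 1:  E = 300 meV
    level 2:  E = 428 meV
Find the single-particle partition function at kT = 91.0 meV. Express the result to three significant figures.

Eᵢ/kT = 0, 3.2967, 4.7033.
Z = Σ e^(−Eᵢ/kT) = e^(−0) + e^(−3.2967) + e^(−4.7033) = 1.0000 + 0.037005 + 0.0090653 = 1.0461.

Z = 1.05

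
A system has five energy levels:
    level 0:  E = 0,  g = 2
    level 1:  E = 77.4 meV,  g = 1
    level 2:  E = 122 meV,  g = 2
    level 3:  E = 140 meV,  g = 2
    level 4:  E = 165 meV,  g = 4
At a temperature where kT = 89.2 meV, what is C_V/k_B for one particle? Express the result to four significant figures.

0.5945

Eᵢ/kT = 0, 0.867713, 1.36771, 1.56951, 1.84978.
Z = Σ gᵢe^(−Eᵢ/kT) = 2·e^(−0) + 1·e^(−0.867713) + 2·e^(−1.36771) + 2·e^(−1.56951) + 4·e^(−1.84978) = 2.00000 + 0.419911 + 0.509379 + 0.416294 + 0.629087 = 3.97467.
⟨E⟩ = 64.5905 meV, ⟨E²⟩ = 8902.23 meV².
C_V/k_B = (⟨E²⟩ − ⟨E⟩²)/(kT)² = (8902.23 − 4171.93)/7956.64 = 0.5945.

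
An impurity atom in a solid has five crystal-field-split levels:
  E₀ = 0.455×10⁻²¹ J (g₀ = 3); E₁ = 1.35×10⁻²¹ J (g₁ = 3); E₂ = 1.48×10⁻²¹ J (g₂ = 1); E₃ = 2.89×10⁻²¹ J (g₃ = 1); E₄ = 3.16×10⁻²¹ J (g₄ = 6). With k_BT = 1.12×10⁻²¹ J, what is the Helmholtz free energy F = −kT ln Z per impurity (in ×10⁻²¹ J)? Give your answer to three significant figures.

-1.43 ×10⁻²¹ J

Eᵢ/kT = 0.40625, 1.2054, 1.3214, 2.5804, 2.8214.
Z = Σ gᵢe^(−Eᵢ/kT) = 3·e^(−0.40625) + 3·e^(−1.2054) + 1·e^(−1.3214) + 1·e^(−2.5804) + 6·e^(−2.8214) = 1.9984 + 0.89872 + 0.26676 + 0.075744 + 0.35714 = 3.5968.
F = −kT ln Z = −1.12 × ln(3.5968) = −1.12 × 1.2800 = -1.43 ×10⁻²¹ J.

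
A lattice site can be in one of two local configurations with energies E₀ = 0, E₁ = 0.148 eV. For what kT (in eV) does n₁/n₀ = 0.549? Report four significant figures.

n₁/n₀ = exp[−(E₁−E₀)/kT] = 0.549.
⇒ (E₁−E₀)/kT = ln(1/0.549) = ln(1.82149) = 0.599655.
kT = 0.148 eV / 0.599655 = 0.2468 eV.

0.2468 eV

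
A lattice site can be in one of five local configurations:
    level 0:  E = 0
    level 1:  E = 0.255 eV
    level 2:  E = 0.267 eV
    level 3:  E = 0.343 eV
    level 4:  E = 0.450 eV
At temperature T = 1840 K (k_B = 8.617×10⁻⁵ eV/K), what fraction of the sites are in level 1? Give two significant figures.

k_BT = 8.617×10⁻⁵ × 1840 K = 0.1586 eV.
Eᵢ/kT = 0, 1.608, 1.683, 2.163, 2.837.
Z = Σ e^(−Eᵢ/kT) = e^(−0) + e^(−1.608) + e^(−1.683) + e^(−2.163) + e^(−2.837) = 1.000 + 0.2003 + 0.1858 + 0.1150 + 0.05860 = 1.560.
P₁ = e^(−E₁/kT) / Z = 0.2003/1.560 = 0.13.

0.13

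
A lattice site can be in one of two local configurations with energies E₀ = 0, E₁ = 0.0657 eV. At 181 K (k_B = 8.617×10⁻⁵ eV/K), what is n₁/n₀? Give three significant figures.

0.0148

k_BT = 8.617×10⁻⁵ × 181 K = 0.015597 eV.
n₁/n₀ = exp[−(E₁−E₀)/kT] = exp(−(0.0657 eV)/(0.015597 eV)) = exp(-4.2123) = 0.0148.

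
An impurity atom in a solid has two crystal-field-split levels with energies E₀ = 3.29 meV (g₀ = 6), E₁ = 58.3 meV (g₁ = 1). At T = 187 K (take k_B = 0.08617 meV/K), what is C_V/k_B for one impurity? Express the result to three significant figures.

0.0632

k_BT = 0.08617 × 187 K = 16.114 meV.
Eᵢ/kT = 0.20417, 3.6180.
Z = Σ gᵢe^(−Eᵢ/kT) = 6·e^(−0.20417) + 1·e^(−3.6180) = 4.8919 + 0.026836 = 4.9187.
⟨E⟩ = 3.5902 meV, ⟨E²⟩ = 29.309 meV².
C_V/k_B = (⟨E²⟩ − ⟨E⟩²)/(kT)² = (29.309 − 12.890)/259.66 = 0.0632.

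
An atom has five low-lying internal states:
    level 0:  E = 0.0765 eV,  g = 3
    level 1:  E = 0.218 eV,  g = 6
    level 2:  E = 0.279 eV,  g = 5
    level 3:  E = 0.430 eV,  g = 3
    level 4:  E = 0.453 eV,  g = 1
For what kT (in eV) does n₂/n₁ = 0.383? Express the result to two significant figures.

n₂/n₁ = (g₂/g₁) exp[−(E₂−E₁)/kT] = 0.383.
⇒ (E₂−E₁)/kT = ln((5/6)/0.383) = ln(2.176) = 0.7775.
kT = 0.061 eV / 0.7775 = 0.078 eV.

0.078 eV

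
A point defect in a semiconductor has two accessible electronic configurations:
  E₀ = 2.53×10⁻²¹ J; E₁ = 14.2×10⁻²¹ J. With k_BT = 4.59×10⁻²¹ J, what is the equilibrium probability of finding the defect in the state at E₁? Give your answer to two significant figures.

Eᵢ/kT = 0.5512, 3.094.
Z = Σ e^(−Eᵢ/kT) = e^(−0.5512) + e^(−3.094) = 0.5763 + 0.04532 = 0.6216.
P₁ = e^(−E₁/kT) / Z = 0.04532/0.6216 = 0.073.

0.073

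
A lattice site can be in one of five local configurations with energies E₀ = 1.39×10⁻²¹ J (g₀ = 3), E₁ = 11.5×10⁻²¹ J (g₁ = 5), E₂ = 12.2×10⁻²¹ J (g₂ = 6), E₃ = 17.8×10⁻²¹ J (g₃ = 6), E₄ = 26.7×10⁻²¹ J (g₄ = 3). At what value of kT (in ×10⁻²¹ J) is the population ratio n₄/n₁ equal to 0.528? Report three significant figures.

n₄/n₁ = (g₄/g₁) exp[−(E₄−E₁)/kT] = 0.528.
⇒ (E₄−E₁)/kT = ln((3/5)/0.528) = ln(1.1364) = 0.12787.
kT = 15.2 ×10⁻²¹ J / 0.12787 = 119 ×10⁻²¹ J.

119 ×10⁻²¹ J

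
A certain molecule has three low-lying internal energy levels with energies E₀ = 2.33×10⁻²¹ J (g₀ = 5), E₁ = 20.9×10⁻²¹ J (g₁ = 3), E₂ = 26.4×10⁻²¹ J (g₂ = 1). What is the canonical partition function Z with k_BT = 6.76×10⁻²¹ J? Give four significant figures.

Z = 3.699

Eᵢ/kT = 0.344675, 3.09172, 3.90533.
Z = Σ gᵢe^(−Eᵢ/kT) = 5·e^(−0.344675) + 3·e^(−3.09172) + 1·e^(−3.90533) = 3.54225 + 0.136271 + 0.0201343 = 3.69866.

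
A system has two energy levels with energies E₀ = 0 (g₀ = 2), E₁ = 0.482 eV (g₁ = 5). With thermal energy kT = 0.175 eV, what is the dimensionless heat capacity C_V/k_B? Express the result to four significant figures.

Eᵢ/kT = 0, 2.75429.
Z = Σ gᵢe^(−Eᵢ/kT) = 2·e^(−0) + 5·e^(−2.75429) = 2.00000 + 0.318271 = 2.31827.
⟨E⟩ = 0.0661729 eV, ⟨E²⟩ = 0.0318953 eV².
C_V/k_B = (⟨E²⟩ − ⟨E⟩²)/(kT)² = (0.0318953 − 0.00437885)/0.0306250 = 0.8985.

0.8985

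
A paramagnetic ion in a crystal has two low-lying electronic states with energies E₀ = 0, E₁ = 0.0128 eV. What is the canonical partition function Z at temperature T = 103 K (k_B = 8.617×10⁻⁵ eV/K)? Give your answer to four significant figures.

k_BT = 8.617×10⁻⁵ × 103 K = 0.00887551 eV.
Eᵢ/kT = 0, 1.44217.
Z = Σ e^(−Eᵢ/kT) = e^(−0) + e^(−1.44217) = 1.00000 + 0.236414 = 1.23641.

Z = 1.236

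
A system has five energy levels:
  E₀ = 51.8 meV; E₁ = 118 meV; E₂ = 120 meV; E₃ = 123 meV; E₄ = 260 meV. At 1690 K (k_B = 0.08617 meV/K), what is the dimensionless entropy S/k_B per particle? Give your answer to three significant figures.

1.53

k_BT = 0.08617 × 1690 K = 145.63 meV.
Eᵢ/kT = 0.35570, 0.81027, 0.82401, 0.84461, 1.7853.
Z = Σ e^(−Eᵢ/kT) = e^(−0.35570) + e^(−0.81027) + e^(−0.82401) + e^(−0.84461) + e^(−1.7853) = 0.70068 + 0.44474 + 0.43867 + 0.42972 + 0.16775 = 2.1816.
⟨E⟩ = Σ EᵢPᵢ = 109.04 meV.
S/k_B = ln Z + ⟨E⟩/kT = ln(2.1816) + 109.04/145.63 = 0.78006 + 0.74875 = 1.53.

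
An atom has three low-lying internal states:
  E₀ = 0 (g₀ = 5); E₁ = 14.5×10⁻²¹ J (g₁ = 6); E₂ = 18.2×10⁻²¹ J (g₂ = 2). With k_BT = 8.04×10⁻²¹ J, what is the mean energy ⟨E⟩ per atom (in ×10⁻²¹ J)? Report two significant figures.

2.9 ×10⁻²¹ J

Eᵢ/kT = 0, 1.803, 2.264.
Z = Σ gᵢe^(−Eᵢ/kT) = 5·e^(−0) + 6·e^(−1.803) + 2·e^(−2.264) = 5.000 + 0.9888 + 0.2079 = 6.197.
⟨E⟩ = Σ Eᵢ gᵢe^(−Eᵢ/kT) / Z = (0·5.000 + 14.5·0.9888 + 18.2·0.2079) / 6.197 = 2.9 ×10⁻²¹ J.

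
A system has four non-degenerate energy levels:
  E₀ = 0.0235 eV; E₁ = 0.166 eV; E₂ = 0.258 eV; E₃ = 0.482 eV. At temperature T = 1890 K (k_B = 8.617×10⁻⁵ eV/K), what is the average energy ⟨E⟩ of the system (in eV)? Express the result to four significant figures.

0.1066 eV

k_BT = 8.617×10⁻⁵ × 1890 K = 0.162861 eV.
Eᵢ/kT = 0.144295, 1.01927, 1.58417, 2.95958.
Z = Σ e^(−Eᵢ/kT) = e^(−0.144295) + e^(−1.01927) + e^(−1.58417) + e^(−2.95958) = 0.865632 + 0.360858 + 0.205118 + 0.0518407 = 1.48345.
⟨E⟩ = Σ Eᵢ e^(−Eᵢ/kT) / Z = (0.0235·0.865632 + 0.166·0.360858 + 0.258·0.205118 + 0.482·0.0518407) / 1.48345 = 0.1066 eV.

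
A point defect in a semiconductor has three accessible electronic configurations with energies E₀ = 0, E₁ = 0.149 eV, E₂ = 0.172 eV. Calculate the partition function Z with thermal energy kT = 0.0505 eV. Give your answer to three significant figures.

Z = 1.09

Eᵢ/kT = 0, 2.9505, 3.4059.
Z = Σ e^(−Eᵢ/kT) = e^(−0) + e^(−2.9505) + e^(−3.4059) = 1.0000 + 0.052314 + 0.033177 = 1.0855.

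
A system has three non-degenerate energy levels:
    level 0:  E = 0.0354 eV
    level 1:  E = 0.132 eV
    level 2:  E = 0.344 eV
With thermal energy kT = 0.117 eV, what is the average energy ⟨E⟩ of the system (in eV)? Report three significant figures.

Eᵢ/kT = 0.30256, 1.1282, 2.9402.
Z = Σ e^(−Eᵢ/kT) = e^(−0.30256) + e^(−1.1282) + e^(−2.9402) = 0.73892 + 0.32362 + 0.052855 = 1.1154.
⟨E⟩ = Σ Eᵢ e^(−Eᵢ/kT) / Z = (0.0354·0.73892 + 0.132·0.32362 + 0.344·0.052855) / 1.1154 = 0.0781 eV.

0.0781 eV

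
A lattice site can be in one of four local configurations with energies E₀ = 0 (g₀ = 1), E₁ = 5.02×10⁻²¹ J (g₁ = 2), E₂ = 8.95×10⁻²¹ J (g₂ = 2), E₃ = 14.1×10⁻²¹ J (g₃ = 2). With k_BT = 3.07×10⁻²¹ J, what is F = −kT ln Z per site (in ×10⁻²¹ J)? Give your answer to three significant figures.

Eᵢ/kT = 0, 1.6352, 2.9153, 4.5928.
Z = Σ gᵢe^(−Eᵢ/kT) = 1·e^(−0) + 2·e^(−1.6352) + 2·e^(−2.9153) + 2·e^(−4.5928) = 1.0000 + 0.38983 + 0.10838 + 0.020249 = 1.5185.
F = −kT ln Z = −3.07 × ln(1.5185) = −3.07 × 0.41772 = -1.28 ×10⁻²¹ J.

-1.28 ×10⁻²¹ J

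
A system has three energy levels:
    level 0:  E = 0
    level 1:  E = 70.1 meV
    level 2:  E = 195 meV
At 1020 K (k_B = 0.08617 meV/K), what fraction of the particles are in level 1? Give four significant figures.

0.2889

k_BT = 0.08617 × 1020 K = 87.8934 meV.
Eᵢ/kT = 0, 0.797557, 2.21860.
Z = Σ e^(−Eᵢ/kT) = e^(−0) + e^(−0.797557) + e^(−2.21860) = 1.00000 + 0.450428 + 0.108761 = 1.55919.
P₁ = e^(−E₁/kT) / Z = 0.450428/1.55919 = 0.2889.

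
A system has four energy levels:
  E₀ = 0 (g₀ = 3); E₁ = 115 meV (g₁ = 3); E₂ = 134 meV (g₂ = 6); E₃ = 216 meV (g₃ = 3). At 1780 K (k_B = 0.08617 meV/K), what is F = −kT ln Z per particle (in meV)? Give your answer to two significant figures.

k_BT = 0.08617 × 1780 K = 153.4 meV.
Eᵢ/kT = 0, 0.7497, 0.8735, 1.408.
Z = Σ gᵢe^(−Eᵢ/kT) = 3·e^(−0) + 3·e^(−0.7497) + 6·e^(−0.8735) + 3·e^(−1.408) = 3.000 + 1.418 + 2.505 + 0.7339 = 7.657.
F = −kT ln Z = −153.4 × ln(7.657) = −153.4 × 2.036 = -310 meV.

-310 meV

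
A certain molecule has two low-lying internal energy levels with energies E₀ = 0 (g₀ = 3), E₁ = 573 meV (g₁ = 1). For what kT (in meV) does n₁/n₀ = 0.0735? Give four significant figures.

n₁/n₀ = (g₁/g₀) exp[−(E₁−E₀)/kT] = 0.0735.
⇒ (E₁−E₀)/kT = ln((1/3)/0.0735) = ln(4.53515) = 1.51186.
kT = 573 meV / 1.51186 = 379.0 meV.

379.0 meV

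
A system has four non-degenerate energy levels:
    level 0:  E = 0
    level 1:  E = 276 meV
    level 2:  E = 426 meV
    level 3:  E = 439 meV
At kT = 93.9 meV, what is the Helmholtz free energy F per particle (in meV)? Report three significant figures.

-6.61 meV

Eᵢ/kT = 0, 2.9393, 4.5367, 4.6752.
Z = Σ e^(−Eᵢ/kT) = e^(−0) + e^(−2.9393) + e^(−4.5367) + e^(−4.6752) = 1.0000 + 0.052903 + 0.010709 + 0.0093237 = 1.0729.
F = −kT ln Z = −93.9 × ln(1.0729) = −93.9 × 0.070365 = -6.61 meV.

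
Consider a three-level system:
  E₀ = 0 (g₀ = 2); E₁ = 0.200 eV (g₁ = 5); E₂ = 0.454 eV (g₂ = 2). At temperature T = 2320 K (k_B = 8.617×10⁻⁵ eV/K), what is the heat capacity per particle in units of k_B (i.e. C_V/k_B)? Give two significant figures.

0.39

k_BT = 8.617×10⁻⁵ × 2320 K = 0.1999 eV.
Eᵢ/kT = 0, 1.001, 2.271.
Z = Σ gᵢe^(−Eᵢ/kT) = 2·e^(−0) + 5·e^(−1.001) + 2·e^(−2.271) = 2.000 + 1.838 + 0.2064 = 4.044.
⟨E⟩ = 0.1141 eV, ⟨E²⟩ = 0.02870 eV².
C_V/k_B = (⟨E²⟩ − ⟨E⟩²)/(kT)² = (0.02870 − 0.01302)/0.03996 = 0.39.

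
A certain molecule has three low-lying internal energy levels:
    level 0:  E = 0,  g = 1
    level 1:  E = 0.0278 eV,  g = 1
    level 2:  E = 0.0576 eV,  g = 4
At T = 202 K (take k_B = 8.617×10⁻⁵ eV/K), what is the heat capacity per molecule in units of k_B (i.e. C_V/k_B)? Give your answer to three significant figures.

k_BT = 8.617×10⁻⁵ × 202 K = 0.017406 eV.
Eᵢ/kT = 0, 1.5972, 3.3092.
Z = Σ gᵢe^(−Eᵢ/kT) = 1·e^(−0) + 1·e^(−1.5972) + 4·e^(−3.3092) = 1.0000 + 0.20246 + 0.14618 = 1.3486.
⟨E⟩ = 0.010417 eV, ⟨E²⟩ = 0.00047565 eV².
C_V/k_B = (⟨E²⟩ − ⟨E⟩²)/(kT)² = (0.00047565 − 0.00010851)/0.00030297 = 1.21.

1.21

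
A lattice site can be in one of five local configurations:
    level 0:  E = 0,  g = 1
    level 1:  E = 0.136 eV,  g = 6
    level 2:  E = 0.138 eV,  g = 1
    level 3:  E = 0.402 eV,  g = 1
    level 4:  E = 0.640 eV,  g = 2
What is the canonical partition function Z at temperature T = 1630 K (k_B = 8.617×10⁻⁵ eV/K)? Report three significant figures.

k_BT = 8.617×10⁻⁵ × 1630 K = 0.14046 eV.
Eᵢ/kT = 0, 0.96825, 0.98249, 2.8620, 4.5565.
Z = Σ gᵢe^(−Eᵢ/kT) = 1·e^(−0) + 6·e^(−0.96825) + 1·e^(−0.98249) + 1·e^(−2.8620) + 2·e^(−4.5565) = 1.0000 + 2.2785 + 0.37438 + 0.057154 + 0.020997 = 3.7310.

Z = 3.73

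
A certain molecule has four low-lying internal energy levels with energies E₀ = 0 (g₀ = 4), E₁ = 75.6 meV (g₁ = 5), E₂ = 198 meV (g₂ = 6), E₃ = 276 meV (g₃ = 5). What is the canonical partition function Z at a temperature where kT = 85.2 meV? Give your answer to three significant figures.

Z = 6.84

Eᵢ/kT = 0, 0.88732, 2.3239, 3.2394.
Z = Σ gᵢe^(−Eᵢ/kT) = 4·e^(−0) + 5·e^(−0.88732) + 6·e^(−2.3239) + 5·e^(−3.2394) = 4.0000 + 2.0588 + 0.58735 + 0.19594 = 6.8421.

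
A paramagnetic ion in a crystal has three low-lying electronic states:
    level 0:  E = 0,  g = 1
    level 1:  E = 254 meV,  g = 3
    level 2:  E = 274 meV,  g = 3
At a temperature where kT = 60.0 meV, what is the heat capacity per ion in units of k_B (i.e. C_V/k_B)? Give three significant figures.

1.24

Eᵢ/kT = 0, 4.2333, 4.5667.
Z = Σ gᵢe^(−Eᵢ/kT) = 1·e^(−0) + 3·e^(−4.2333) + 3·e^(−4.5667) = 1.0000 + 0.043513 + 0.031177 = 1.0747.
⟨E⟩ = 18.233 meV, ⟨E²⟩ = 4790.1 meV².
C_V/k_B = (⟨E²⟩ − ⟨E⟩²)/(kT)² = (4790.1 − 332.44)/3600.0 = 1.24.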